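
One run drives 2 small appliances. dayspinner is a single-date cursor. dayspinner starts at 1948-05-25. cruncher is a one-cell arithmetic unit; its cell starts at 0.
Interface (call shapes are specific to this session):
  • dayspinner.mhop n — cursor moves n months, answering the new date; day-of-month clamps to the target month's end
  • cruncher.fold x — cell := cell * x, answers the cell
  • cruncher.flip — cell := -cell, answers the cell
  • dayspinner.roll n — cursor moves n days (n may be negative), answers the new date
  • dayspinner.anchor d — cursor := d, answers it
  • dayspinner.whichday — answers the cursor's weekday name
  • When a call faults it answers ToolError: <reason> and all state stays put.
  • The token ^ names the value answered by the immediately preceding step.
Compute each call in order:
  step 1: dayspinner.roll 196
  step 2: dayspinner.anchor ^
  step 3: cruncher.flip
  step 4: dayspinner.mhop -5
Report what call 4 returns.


Answer: 1948-07-07

Derivation:
I invoke dayspinner.roll on n=196, yielding 1948-12-07.
Next I call dayspinner.anchor on d=^, and see 1948-12-07.
Using cruncher.flip, and observe 0.
I try dayspinner.mhop on n=-5, and observe 1948-07-07.


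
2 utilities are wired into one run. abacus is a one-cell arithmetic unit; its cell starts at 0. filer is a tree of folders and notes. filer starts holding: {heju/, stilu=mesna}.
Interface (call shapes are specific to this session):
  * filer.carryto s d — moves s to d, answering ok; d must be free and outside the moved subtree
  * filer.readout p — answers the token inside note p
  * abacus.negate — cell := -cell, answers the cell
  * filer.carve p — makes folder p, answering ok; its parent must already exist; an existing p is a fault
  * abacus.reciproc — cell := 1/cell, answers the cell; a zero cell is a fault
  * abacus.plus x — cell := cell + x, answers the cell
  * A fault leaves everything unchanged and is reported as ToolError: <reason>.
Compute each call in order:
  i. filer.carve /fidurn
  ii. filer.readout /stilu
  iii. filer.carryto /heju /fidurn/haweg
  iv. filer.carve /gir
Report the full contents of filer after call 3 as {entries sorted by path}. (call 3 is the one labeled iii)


Answer: {fidurn/, fidurn/haweg/, stilu=mesna}

Derivation:
Now I run filer.carve(p→/fidurn), and observe ok.
I use filer.readout(p→/stilu), — result: mesna.
Now I run filer.carryto(s→/heju, d→/fidurn/haweg), giving ok.
Calling filer.carve(p→/gir), — result: ok.


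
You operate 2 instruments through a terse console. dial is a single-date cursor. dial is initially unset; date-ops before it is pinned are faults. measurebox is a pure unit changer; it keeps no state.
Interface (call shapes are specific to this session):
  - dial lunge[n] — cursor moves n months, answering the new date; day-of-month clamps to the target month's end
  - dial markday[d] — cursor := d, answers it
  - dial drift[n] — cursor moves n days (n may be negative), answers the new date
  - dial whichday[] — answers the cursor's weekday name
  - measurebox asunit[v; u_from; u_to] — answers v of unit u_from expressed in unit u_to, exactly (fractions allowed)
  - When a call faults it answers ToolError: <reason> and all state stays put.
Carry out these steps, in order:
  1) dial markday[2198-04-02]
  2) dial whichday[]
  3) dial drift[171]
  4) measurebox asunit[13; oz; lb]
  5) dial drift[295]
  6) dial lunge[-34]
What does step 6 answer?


# dial markday(d='2198-04-02') ~> 2198-04-02
# dial whichday() ~> Monday
# dial drift(n='171') ~> 2198-09-20
# measurebox asunit(v='13', u_from='oz', u_to='lb') ~> 13/16
# dial drift(n='295') ~> 2199-07-12
# dial lunge(n='-34') ~> 2196-09-12

Answer: 2196-09-12


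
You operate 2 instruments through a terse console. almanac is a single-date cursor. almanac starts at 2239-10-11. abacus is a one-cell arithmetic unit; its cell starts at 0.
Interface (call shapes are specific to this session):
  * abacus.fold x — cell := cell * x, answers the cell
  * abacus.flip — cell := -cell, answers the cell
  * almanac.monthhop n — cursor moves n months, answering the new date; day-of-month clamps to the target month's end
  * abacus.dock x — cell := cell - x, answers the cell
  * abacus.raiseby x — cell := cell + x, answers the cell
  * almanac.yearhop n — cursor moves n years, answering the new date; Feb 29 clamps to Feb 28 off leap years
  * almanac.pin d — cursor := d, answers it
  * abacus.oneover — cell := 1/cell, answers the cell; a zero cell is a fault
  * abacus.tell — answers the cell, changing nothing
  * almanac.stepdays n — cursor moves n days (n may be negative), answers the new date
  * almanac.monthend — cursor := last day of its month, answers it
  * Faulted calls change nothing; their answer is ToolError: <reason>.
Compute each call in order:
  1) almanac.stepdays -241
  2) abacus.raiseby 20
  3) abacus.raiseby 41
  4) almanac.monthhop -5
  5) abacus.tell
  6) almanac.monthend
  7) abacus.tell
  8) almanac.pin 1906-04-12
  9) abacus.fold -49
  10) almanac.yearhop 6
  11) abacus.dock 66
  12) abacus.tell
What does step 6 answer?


>> almanac.stepdays(n=-241)
<< 2239-02-12
>> abacus.raiseby(x=20)
<< 20
>> abacus.raiseby(x=41)
<< 61
>> almanac.monthhop(n=-5)
<< 2238-09-12
>> abacus.tell()
<< 61
>> almanac.monthend()
<< 2238-09-30
>> abacus.tell()
<< 61
>> almanac.pin(d=1906-04-12)
<< 1906-04-12
>> abacus.fold(x=-49)
<< -2989
>> almanac.yearhop(n=6)
<< 1912-04-12
>> abacus.dock(x=66)
<< -3055
>> abacus.tell()
<< -3055

Answer: 2238-09-30


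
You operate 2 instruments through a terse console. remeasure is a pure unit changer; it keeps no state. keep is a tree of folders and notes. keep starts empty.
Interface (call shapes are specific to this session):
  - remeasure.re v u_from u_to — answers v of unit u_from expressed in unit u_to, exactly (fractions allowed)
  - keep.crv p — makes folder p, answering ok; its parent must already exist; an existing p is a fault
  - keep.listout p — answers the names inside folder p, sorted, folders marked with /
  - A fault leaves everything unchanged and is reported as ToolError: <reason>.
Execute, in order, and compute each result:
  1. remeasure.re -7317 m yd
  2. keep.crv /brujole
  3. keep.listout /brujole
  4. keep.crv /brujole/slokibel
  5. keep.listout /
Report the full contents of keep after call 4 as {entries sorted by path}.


! 1. remeasure.re(v→-7317, u_from→m, u_to→yd) : -1016250/127
! 2. keep.crv(p→/brujole) : ok
! 3. keep.listout(p→/brujole) : []
! 4. keep.crv(p→/brujole/slokibel) : ok
! 5. keep.listout(p→/) : [brujole/]

Answer: {brujole/, brujole/slokibel/}


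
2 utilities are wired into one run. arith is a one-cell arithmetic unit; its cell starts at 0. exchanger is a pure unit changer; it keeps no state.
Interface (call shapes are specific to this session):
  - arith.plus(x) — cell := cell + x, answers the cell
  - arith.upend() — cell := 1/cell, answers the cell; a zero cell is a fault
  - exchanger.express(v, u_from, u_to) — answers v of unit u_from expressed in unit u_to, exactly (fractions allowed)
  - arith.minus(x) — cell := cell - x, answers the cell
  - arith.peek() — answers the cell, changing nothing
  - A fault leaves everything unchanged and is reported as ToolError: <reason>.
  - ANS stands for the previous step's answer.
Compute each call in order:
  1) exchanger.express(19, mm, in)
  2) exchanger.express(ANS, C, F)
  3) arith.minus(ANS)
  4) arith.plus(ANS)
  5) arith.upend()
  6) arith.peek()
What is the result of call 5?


;; 1. exchanger.express(v: 19, u_from: mm, u_to: in) == 95/127
;; 2. exchanger.express(v: ANS, u_from: C, u_to: F) == 4235/127
;; 3. arith.minus(x: ANS) == -4235/127
;; 4. arith.plus(x: ANS) == -8470/127
;; 5. arith.upend() == -127/8470
;; 6. arith.peek() == -127/8470

Answer: -127/8470


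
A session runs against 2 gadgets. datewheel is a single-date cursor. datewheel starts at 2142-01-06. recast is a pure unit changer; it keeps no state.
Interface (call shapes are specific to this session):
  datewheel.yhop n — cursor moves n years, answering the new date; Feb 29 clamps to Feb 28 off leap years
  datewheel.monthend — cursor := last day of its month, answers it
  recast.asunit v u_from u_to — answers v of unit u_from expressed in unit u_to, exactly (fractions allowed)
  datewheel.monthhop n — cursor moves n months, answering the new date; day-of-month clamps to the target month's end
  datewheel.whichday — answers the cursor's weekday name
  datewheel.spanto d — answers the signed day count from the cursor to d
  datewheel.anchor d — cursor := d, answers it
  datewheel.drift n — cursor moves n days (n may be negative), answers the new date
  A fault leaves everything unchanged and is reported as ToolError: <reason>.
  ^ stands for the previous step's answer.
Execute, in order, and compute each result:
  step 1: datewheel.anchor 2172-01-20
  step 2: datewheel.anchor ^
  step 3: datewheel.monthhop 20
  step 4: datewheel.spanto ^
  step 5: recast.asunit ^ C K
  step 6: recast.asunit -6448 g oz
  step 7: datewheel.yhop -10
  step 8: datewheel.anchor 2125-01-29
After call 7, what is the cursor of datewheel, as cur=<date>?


Answer: cur=2163-09-20

Derivation:
# datewheel.anchor(d: 2172-01-20) => 2172-01-20
# datewheel.anchor(d: ^) => 2172-01-20
# datewheel.monthhop(n: 20) => 2173-09-20
# datewheel.spanto(d: ^) => 0
# recast.asunit(v: ^, u_from: C, u_to: K) => 5463/20
# recast.asunit(v: -6448, u_from: g, u_to: oz) => -10316800000/45359237
# datewheel.yhop(n: -10) => 2163-09-20
# datewheel.anchor(d: 2125-01-29) => 2125-01-29


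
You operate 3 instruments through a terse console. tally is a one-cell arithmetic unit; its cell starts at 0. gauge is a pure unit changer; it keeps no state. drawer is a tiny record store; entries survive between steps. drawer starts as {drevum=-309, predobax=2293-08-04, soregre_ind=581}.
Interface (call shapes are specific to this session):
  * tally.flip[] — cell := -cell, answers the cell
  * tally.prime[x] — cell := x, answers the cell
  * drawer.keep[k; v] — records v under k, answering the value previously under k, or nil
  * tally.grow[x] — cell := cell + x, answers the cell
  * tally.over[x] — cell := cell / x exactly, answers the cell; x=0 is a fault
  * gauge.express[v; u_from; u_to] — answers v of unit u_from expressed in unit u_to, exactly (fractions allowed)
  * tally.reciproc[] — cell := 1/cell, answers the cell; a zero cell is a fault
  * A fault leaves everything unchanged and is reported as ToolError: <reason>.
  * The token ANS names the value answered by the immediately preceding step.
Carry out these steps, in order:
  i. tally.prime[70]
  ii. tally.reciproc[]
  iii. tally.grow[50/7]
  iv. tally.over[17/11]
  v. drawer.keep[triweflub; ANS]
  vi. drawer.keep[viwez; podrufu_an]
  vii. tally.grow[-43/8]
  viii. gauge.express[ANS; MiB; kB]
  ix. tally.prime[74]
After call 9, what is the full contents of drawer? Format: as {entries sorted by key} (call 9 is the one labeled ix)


// tally.prime(x=70) => 70
// tally.reciproc() => 1/70
// tally.grow(x=50/7) => 501/70
// tally.over(x=17/11) => 5511/1190
// drawer.keep(k=triweflub, v=ANS) => nil
// drawer.keep(k=viwez, v=podrufu_an) => nil
// tally.grow(x=-43/8) => -3541/4760
// gauge.express(v=ANS, u_from=MiB, u_to=kB) => -58015744/74375
// tally.prime(x=74) => 74

Answer: {drevum=-309, predobax=2293-08-04, soregre_ind=581, triweflub=5511/1190, viwez=podrufu_an}


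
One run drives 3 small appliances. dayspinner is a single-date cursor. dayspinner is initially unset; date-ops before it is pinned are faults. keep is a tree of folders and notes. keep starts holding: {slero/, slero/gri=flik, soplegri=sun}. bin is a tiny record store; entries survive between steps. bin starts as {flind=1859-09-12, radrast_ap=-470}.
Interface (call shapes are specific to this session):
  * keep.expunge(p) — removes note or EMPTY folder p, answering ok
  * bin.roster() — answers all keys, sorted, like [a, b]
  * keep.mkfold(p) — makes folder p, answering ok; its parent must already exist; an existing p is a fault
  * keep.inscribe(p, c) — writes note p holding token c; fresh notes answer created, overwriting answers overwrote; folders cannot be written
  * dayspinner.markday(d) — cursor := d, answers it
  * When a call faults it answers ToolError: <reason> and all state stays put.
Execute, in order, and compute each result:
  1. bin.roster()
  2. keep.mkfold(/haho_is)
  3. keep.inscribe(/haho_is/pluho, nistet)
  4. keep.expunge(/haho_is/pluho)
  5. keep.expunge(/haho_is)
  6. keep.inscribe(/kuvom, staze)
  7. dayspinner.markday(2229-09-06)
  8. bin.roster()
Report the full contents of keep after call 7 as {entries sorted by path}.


> bin.roster
  [flind, radrast_ap]
> keep.mkfold p=/haho_is
  ok
> keep.inscribe p=/haho_is/pluho c=nistet
  created
> keep.expunge p=/haho_is/pluho
  ok
> keep.expunge p=/haho_is
  ok
> keep.inscribe p=/kuvom c=staze
  created
> dayspinner.markday d=2229-09-06
  2229-09-06
> bin.roster
  [flind, radrast_ap]

Answer: {kuvom=staze, slero/, slero/gri=flik, soplegri=sun}


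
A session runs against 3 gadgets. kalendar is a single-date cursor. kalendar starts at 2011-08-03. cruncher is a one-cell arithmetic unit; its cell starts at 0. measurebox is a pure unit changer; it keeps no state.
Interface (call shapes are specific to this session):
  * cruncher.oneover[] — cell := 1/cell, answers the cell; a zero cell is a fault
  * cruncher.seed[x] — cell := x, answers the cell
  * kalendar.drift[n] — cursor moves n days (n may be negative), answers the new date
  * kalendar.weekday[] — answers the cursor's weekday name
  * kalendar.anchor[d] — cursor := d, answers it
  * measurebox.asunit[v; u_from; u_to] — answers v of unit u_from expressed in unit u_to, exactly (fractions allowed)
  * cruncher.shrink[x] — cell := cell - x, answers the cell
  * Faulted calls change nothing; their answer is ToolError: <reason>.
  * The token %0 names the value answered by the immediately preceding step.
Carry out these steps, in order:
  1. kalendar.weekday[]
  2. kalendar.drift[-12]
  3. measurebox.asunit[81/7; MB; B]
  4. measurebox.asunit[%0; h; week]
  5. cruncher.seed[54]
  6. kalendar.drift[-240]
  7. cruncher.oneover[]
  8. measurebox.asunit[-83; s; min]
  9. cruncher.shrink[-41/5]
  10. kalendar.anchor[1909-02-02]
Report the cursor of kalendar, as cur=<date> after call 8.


-- weekday() == Wednesday
-- drift(n: -12) == 2011-07-22
-- asunit(v: 81/7, u_from: MB, u_to: B) == 81000000/7
-- asunit(v: %0, u_from: h, u_to: week) == 3375000/49
-- seed(x: 54) == 54
-- drift(n: -240) == 2010-11-24
-- oneover() == 1/54
-- asunit(v: -83, u_from: s, u_to: min) == -83/60
-- shrink(x: -41/5) == 2219/270
-- anchor(d: 1909-02-02) == 1909-02-02

Answer: cur=2010-11-24


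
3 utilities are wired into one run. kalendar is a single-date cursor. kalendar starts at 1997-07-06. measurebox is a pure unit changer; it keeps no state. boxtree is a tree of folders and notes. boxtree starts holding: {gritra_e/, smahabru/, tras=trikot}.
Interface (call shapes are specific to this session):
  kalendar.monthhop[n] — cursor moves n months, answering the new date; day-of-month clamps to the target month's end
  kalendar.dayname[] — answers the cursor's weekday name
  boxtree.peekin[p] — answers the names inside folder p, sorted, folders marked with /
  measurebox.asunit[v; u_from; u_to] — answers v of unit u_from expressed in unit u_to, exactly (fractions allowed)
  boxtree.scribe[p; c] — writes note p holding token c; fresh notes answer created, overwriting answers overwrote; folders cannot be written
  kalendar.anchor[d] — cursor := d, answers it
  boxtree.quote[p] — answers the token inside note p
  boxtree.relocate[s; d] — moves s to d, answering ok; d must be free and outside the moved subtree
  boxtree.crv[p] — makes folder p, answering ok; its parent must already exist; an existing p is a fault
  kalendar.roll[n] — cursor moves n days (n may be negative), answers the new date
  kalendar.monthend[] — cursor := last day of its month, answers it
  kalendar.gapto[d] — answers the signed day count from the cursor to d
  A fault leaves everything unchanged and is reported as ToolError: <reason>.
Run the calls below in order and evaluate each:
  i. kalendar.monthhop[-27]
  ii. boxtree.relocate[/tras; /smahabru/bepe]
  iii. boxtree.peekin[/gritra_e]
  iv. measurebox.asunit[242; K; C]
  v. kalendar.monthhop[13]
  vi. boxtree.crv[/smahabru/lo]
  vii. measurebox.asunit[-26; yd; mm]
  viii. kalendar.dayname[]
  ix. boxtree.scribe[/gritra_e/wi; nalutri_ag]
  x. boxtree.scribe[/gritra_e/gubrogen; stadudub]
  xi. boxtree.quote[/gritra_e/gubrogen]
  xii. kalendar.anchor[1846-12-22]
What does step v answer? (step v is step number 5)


Answer: 1996-05-06

Derivation:
! 1. monthhop(n→-27) => 1995-04-06
! 2. relocate(s→/tras, d→/smahabru/bepe) => ok
! 3. peekin(p→/gritra_e) => []
! 4. asunit(v→242, u_from→K, u_to→C) => -623/20
! 5. monthhop(n→13) => 1996-05-06
! 6. crv(p→/smahabru/lo) => ok
! 7. asunit(v→-26, u_from→yd, u_to→mm) => -118872/5
! 8. dayname() => Monday
! 9. scribe(p→/gritra_e/wi, c→nalutri_ag) => created
! 10. scribe(p→/gritra_e/gubrogen, c→stadudub) => created
! 11. quote(p→/gritra_e/gubrogen) => stadudub
! 12. anchor(d→1846-12-22) => 1846-12-22


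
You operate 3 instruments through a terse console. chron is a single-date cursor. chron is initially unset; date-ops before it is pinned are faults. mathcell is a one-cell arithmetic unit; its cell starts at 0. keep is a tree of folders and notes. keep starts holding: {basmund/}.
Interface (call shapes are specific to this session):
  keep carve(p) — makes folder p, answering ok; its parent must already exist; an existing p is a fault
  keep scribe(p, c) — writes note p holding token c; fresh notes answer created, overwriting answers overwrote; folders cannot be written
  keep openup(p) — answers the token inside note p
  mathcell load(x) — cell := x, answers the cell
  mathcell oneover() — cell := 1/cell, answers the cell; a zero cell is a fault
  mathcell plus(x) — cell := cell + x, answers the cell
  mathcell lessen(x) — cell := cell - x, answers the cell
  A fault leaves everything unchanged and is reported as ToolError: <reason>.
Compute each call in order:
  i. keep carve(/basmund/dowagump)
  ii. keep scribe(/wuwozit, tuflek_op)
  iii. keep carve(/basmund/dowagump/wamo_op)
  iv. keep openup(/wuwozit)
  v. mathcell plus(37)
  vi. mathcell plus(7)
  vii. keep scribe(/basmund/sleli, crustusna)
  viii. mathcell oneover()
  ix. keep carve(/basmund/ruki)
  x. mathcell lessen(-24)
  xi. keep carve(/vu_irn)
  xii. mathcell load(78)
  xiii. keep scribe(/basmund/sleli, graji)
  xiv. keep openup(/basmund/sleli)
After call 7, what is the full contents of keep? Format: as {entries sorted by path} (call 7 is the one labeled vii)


Answer: {basmund/, basmund/dowagump/, basmund/dowagump/wamo_op/, basmund/sleli=crustusna, wuwozit=tuflek_op}

Derivation:
Using keep carve with p→/basmund/dowagump, — result: ok.
Calling keep scribe with p→/wuwozit, c→tuflek_op, and see created.
Calling keep carve with p→/basmund/dowagump/wamo_op, → ok.
Next I call keep openup with p→/wuwozit, and get tuflek_op.
I run mathcell plus with x→37: 37.
Then mathcell plus with x→7, → 44.
Using keep scribe with p→/basmund/sleli, c→crustusna, yielding created.
Now I run mathcell oneover(), — result: 1/44.
I try keep carve with p→/basmund/ruki, — result: ok.
Invoking mathcell lessen with x→-24: 1057/44.
I invoke keep carve with p→/vu_irn, and observe ok.
I try mathcell load with x→78, and see 78.
I call keep scribe with p→/basmund/sleli, c→graji, and get overwrote.
I use keep openup with p→/basmund/sleli, — result: graji.


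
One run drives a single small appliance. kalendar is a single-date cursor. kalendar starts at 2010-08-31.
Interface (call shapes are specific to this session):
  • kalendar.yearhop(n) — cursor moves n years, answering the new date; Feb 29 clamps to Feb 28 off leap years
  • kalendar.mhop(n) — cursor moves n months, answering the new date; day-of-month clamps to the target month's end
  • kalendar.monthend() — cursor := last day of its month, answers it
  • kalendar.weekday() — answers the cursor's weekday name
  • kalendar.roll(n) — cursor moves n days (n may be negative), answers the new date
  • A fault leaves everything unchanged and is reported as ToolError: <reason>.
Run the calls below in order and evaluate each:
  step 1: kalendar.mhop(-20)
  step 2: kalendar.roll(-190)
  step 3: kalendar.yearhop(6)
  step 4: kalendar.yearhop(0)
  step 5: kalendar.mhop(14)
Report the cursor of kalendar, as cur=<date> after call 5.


Answer: cur=2015-08-24

Derivation:
I try mhop with n='-20', giving 2008-12-31.
Invoking roll with n='-190': 2008-06-24.
I call yearhop with n='6', yielding 2014-06-24.
Using yearhop with n='0', giving 2014-06-24.
I invoke mhop with n='14', which returns 2015-08-24.


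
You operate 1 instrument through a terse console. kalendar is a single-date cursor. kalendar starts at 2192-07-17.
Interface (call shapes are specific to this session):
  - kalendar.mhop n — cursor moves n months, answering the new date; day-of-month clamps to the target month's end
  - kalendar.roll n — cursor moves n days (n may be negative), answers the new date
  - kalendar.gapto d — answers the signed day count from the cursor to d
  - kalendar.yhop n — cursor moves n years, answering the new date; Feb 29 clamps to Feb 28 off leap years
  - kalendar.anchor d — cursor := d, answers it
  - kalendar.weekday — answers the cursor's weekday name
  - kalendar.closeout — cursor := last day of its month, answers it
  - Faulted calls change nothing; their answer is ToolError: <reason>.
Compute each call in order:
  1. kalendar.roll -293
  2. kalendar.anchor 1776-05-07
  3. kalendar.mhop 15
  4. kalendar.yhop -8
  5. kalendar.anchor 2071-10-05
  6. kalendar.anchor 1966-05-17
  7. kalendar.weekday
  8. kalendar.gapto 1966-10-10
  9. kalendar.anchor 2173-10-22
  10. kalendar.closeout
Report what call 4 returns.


Answer: 1769-08-07

Derivation:
CALL kalendar.roll[n=-293]
RET  2191-09-28
CALL kalendar.anchor[d=1776-05-07]
RET  1776-05-07
CALL kalendar.mhop[n=15]
RET  1777-08-07
CALL kalendar.yhop[n=-8]
RET  1769-08-07
CALL kalendar.anchor[d=2071-10-05]
RET  2071-10-05
CALL kalendar.anchor[d=1966-05-17]
RET  1966-05-17
CALL kalendar.weekday[]
RET  Tuesday
CALL kalendar.gapto[d=1966-10-10]
RET  146
CALL kalendar.anchor[d=2173-10-22]
RET  2173-10-22
CALL kalendar.closeout[]
RET  2173-10-31


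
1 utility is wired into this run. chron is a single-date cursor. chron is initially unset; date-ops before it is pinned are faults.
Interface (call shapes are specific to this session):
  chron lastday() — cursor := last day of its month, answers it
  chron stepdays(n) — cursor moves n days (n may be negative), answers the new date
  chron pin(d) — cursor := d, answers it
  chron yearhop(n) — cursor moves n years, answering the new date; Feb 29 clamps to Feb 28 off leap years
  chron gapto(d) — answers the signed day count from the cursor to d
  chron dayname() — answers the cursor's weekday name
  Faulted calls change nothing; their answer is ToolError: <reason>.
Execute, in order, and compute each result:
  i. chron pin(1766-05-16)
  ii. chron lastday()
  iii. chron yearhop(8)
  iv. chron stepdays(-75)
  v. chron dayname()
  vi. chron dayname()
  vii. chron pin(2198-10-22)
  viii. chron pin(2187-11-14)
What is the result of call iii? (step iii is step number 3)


Answer: 1774-05-31

Derivation:
# 1. chron pin(d=1766-05-16) -> 1766-05-16
# 2. chron lastday() -> 1766-05-31
# 3. chron yearhop(n=8) -> 1774-05-31
# 4. chron stepdays(n=-75) -> 1774-03-17
# 5. chron dayname() -> Thursday
# 6. chron dayname() -> Thursday
# 7. chron pin(d=2198-10-22) -> 2198-10-22
# 8. chron pin(d=2187-11-14) -> 2187-11-14


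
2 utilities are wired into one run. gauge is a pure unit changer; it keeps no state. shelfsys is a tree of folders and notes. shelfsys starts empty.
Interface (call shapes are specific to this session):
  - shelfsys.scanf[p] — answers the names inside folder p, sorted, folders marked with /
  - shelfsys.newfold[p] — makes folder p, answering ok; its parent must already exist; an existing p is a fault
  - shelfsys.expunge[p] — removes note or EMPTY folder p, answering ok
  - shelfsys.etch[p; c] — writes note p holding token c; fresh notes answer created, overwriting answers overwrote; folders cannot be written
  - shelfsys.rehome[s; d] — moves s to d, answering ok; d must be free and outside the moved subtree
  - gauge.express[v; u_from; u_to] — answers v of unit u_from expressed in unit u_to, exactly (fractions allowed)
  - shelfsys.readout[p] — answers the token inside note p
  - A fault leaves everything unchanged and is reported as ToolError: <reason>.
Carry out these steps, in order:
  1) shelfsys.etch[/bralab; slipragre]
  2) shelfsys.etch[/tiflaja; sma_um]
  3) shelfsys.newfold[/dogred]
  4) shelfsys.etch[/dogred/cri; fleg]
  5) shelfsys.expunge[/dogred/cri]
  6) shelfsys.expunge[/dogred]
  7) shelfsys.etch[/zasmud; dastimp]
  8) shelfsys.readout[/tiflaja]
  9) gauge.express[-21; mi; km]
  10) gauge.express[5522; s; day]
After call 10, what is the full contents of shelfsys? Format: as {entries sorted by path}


Answer: {bralab=slipragre, tiflaja=sma_um, zasmud=dastimp}

Derivation:
→ shelfsys.etch(/bralab, slipragre)
← created
→ shelfsys.etch(/tiflaja, sma_um)
← created
→ shelfsys.newfold(/dogred)
← ok
→ shelfsys.etch(/dogred/cri, fleg)
← created
→ shelfsys.expunge(/dogred/cri)
← ok
→ shelfsys.expunge(/dogred)
← ok
→ shelfsys.etch(/zasmud, dastimp)
← created
→ shelfsys.readout(/tiflaja)
← sma_um
→ gauge.express(-21, mi, km)
← -528066/15625
→ gauge.express(5522, s, day)
← 2761/43200


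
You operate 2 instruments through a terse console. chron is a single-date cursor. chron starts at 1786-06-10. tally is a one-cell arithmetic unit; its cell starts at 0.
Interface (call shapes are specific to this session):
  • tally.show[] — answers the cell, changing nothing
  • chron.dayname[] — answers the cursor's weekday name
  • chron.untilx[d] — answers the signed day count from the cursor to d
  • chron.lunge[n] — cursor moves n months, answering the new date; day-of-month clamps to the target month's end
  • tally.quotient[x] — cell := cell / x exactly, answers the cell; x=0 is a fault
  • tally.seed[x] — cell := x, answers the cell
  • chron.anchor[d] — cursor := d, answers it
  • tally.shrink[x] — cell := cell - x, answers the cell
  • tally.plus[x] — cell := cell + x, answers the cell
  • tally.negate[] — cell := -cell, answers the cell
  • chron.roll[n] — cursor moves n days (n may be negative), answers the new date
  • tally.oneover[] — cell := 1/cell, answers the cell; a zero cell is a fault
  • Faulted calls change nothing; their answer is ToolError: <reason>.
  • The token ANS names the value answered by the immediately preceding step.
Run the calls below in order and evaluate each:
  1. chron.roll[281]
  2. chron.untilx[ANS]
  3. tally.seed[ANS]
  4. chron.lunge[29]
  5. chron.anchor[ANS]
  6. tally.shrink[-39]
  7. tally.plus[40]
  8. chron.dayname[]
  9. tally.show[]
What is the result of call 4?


Answer: 1789-08-18

Derivation:
Invoking chron.roll using n=281: 1787-03-18.
I call chron.untilx using d=ANS, → 0.
I invoke tally.seed using x=ANS, → 0.
I call chron.lunge using n=29, giving 1789-08-18.
Using chron.anchor using d=ANS, → 1789-08-18.
I try tally.shrink using x=-39, which returns 39.
Invoking tally.plus using x=40, — result: 79.
I try chron.dayname(), — result: Tuesday.
I invoke tally.show(), giving 79.


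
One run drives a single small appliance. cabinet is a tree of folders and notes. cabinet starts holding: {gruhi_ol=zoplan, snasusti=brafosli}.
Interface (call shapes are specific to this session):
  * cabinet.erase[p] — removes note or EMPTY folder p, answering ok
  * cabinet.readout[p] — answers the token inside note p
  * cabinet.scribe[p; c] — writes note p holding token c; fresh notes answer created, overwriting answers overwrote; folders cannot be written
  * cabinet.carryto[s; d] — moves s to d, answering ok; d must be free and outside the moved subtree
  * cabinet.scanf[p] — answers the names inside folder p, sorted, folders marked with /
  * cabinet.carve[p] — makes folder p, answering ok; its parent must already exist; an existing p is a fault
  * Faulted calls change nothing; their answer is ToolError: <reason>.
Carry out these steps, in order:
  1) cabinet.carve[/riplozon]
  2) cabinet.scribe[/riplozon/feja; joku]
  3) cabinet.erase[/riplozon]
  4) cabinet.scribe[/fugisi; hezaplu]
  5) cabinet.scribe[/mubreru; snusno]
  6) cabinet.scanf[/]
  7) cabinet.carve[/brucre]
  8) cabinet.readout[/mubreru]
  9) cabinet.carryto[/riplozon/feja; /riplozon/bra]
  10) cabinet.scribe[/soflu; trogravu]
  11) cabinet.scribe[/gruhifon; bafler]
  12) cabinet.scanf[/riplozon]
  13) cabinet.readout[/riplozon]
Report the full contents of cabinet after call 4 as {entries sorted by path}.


Answer: {fugisi=hezaplu, gruhi_ol=zoplan, riplozon/, riplozon/feja=joku, snasusti=brafosli}

Derivation:
[in] carve p=/riplozon
= ok
[in] scribe p=/riplozon/feja c=joku
= created
[in] erase p=/riplozon
= ToolError: not empty
[in] scribe p=/fugisi c=hezaplu
= created
[in] scribe p=/mubreru c=snusno
= created
[in] scanf p=/
= [fugisi, gruhi_ol, mubreru, riplozon/, snasusti]
[in] carve p=/brucre
= ok
[in] readout p=/mubreru
= snusno
[in] carryto s=/riplozon/feja d=/riplozon/bra
= ok
[in] scribe p=/soflu c=trogravu
= created
[in] scribe p=/gruhifon c=bafler
= created
[in] scanf p=/riplozon
= [bra]
[in] readout p=/riplozon
= ToolError: is a directory


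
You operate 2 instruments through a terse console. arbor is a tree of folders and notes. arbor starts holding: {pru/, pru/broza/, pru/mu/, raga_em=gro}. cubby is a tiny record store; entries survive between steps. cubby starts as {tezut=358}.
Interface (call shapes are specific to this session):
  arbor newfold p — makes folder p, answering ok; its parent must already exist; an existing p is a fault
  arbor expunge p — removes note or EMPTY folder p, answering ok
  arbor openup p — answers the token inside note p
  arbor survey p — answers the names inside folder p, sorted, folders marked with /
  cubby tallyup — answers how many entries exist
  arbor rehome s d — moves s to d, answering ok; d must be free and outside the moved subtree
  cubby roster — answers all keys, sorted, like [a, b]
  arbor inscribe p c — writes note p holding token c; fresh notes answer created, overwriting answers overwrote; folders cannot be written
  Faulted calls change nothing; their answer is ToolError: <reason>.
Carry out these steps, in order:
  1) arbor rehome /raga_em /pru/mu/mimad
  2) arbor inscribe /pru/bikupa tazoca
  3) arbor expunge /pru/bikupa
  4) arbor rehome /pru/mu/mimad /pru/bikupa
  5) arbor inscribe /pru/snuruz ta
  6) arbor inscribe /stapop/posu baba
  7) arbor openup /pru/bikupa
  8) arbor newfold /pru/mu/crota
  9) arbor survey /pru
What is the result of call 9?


Do: arbor rehome[s: /raga_em; d: /pru/mu/mimad]
See: ok
Do: arbor inscribe[p: /pru/bikupa; c: tazoca]
See: created
Do: arbor expunge[p: /pru/bikupa]
See: ok
Do: arbor rehome[s: /pru/mu/mimad; d: /pru/bikupa]
See: ok
Do: arbor inscribe[p: /pru/snuruz; c: ta]
See: created
Do: arbor inscribe[p: /stapop/posu; c: baba]
See: ToolError: no parent
Do: arbor openup[p: /pru/bikupa]
See: gro
Do: arbor newfold[p: /pru/mu/crota]
See: ok
Do: arbor survey[p: /pru]
See: [bikupa, broza/, mu/, snuruz]

Answer: [bikupa, broza/, mu/, snuruz]


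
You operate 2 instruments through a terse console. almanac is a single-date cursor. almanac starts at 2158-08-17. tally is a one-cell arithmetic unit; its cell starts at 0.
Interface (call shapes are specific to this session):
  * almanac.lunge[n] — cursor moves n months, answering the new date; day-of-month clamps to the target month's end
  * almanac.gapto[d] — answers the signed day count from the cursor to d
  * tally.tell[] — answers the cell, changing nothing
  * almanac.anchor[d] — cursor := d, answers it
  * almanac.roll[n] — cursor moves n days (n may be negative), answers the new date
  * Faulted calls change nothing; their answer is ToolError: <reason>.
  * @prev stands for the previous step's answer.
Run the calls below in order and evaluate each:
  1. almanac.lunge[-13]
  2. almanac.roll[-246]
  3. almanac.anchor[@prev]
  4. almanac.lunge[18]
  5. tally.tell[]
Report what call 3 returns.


·→ almanac.lunge(n: -13)
·← 2157-07-17
·→ almanac.roll(n: -246)
·← 2156-11-13
·→ almanac.anchor(d: @prev)
·← 2156-11-13
·→ almanac.lunge(n: 18)
·← 2158-05-13
·→ tally.tell()
·← 0

Answer: 2156-11-13


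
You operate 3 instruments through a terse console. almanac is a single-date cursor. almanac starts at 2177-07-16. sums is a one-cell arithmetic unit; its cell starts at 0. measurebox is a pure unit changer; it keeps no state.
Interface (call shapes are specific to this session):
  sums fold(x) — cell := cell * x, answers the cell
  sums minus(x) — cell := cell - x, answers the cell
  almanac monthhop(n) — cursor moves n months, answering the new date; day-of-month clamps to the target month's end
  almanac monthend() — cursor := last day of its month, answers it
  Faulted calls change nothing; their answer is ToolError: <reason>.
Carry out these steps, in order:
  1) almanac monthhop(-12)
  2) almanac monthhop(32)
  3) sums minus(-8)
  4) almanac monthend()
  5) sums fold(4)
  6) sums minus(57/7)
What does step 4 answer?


>> almanac monthhop(n='-12')
<< 2176-07-16
>> almanac monthhop(n='32')
<< 2179-03-16
>> sums minus(x='-8')
<< 8
>> almanac monthend()
<< 2179-03-31
>> sums fold(x='4')
<< 32
>> sums minus(x='57/7')
<< 167/7

Answer: 2179-03-31


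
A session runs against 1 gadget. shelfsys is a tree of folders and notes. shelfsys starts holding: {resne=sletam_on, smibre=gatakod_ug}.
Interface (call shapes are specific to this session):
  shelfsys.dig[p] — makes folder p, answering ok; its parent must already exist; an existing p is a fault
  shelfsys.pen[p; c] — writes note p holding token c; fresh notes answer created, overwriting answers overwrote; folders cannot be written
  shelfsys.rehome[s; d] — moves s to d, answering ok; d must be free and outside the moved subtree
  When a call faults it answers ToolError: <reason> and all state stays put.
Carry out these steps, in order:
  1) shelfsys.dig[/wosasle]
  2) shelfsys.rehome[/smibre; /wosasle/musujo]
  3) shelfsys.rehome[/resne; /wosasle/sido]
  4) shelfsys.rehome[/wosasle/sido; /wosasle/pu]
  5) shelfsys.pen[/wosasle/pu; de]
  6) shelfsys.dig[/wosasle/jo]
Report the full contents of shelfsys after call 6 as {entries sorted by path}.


Answer: {wosasle/, wosasle/jo/, wosasle/musujo=gatakod_ug, wosasle/pu=de}

Derivation:
[in] shelfsys.dig p: /wosasle
  ok
[in] shelfsys.rehome s: /smibre d: /wosasle/musujo
  ok
[in] shelfsys.rehome s: /resne d: /wosasle/sido
  ok
[in] shelfsys.rehome s: /wosasle/sido d: /wosasle/pu
  ok
[in] shelfsys.pen p: /wosasle/pu c: de
  overwrote
[in] shelfsys.dig p: /wosasle/jo
  ok


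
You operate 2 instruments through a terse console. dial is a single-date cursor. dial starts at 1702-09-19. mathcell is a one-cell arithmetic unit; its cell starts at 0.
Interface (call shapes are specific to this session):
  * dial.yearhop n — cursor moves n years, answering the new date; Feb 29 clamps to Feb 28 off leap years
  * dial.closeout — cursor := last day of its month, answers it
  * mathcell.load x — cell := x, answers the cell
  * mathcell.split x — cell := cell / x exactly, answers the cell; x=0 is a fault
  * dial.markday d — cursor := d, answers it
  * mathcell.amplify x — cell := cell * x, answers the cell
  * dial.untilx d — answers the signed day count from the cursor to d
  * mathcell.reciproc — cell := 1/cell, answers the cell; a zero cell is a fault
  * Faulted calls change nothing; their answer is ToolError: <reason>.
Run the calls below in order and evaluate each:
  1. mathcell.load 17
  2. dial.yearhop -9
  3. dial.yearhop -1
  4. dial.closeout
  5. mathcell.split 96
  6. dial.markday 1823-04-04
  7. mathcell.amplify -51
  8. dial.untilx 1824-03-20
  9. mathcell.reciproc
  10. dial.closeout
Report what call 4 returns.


Answer: 1692-09-30

Derivation:
Invoking mathcell.load passing x=17, and observe 17.
Next I call dial.yearhop passing n=-9, and see 1693-09-19.
Now I run dial.yearhop passing n=-1, and get 1692-09-19.
Using dial.closeout, and observe 1692-09-30.
Now I run mathcell.split passing x=96, and get 17/96.
I call dial.markday passing d=1823-04-04: 1823-04-04.
I run mathcell.amplify passing x=-51, — result: -289/32.
I try dial.untilx passing d=1824-03-20, — result: 351.
Calling mathcell.reciproc(), and see -32/289.
I try dial.closeout, and get 1823-04-30.


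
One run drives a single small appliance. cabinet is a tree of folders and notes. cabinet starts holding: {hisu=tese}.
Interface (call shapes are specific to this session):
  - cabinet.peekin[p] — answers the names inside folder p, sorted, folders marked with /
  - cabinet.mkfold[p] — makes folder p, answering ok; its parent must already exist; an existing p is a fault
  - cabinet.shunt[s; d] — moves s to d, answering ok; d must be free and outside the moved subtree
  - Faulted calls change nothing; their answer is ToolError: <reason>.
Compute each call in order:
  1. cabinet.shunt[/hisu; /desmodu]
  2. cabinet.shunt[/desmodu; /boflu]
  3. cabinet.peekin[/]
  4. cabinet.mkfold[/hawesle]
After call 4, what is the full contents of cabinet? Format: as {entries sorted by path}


Answer: {boflu=tese, hawesle/}

Derivation:
→ cabinet.shunt(s: /hisu, d: /desmodu)
← ok
→ cabinet.shunt(s: /desmodu, d: /boflu)
← ok
→ cabinet.peekin(p: /)
← [boflu]
→ cabinet.mkfold(p: /hawesle)
← ok


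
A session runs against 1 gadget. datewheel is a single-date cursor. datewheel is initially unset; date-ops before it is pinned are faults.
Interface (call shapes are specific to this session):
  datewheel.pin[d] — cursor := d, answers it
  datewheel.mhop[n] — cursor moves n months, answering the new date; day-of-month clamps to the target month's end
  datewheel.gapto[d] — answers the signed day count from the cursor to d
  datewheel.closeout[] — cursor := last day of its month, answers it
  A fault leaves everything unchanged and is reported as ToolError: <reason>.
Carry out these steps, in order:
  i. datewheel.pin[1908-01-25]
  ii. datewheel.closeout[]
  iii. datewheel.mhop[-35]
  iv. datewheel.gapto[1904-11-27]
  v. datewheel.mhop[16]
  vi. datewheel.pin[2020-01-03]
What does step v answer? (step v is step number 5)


Answer: 1906-06-28

Derivation:
I invoke datewheel.pin passing d→1908-01-25, — result: 1908-01-25.
Next I call datewheel.closeout(), and observe 1908-01-31.
Invoking datewheel.mhop passing n→-35, which returns 1905-02-28.
I invoke datewheel.gapto passing d→1904-11-27, — result: -93.
Then datewheel.mhop passing n→16, yielding 1906-06-28.
Then datewheel.pin passing d→2020-01-03, and observe 2020-01-03.


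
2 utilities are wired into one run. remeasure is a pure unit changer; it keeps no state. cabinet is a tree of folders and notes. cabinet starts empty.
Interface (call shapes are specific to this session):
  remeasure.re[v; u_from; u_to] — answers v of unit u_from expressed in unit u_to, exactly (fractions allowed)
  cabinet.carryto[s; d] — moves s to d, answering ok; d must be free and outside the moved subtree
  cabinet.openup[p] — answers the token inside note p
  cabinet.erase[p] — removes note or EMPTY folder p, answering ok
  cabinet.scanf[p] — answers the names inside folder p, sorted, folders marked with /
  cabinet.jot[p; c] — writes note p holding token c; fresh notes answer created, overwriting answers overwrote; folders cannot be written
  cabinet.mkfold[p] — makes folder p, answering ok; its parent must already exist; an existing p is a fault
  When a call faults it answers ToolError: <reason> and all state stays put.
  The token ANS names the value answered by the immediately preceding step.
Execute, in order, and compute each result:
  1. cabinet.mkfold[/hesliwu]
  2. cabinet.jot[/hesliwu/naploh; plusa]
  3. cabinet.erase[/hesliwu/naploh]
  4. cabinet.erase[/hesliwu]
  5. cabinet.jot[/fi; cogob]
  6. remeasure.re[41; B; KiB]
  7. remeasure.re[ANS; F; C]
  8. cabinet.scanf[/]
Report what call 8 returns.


Answer: [fi]

Derivation:
CALL mkfold[p=/hesliwu]
RET  ok
CALL jot[p=/hesliwu/naploh; c=plusa]
RET  created
CALL erase[p=/hesliwu/naploh]
RET  ok
CALL erase[p=/hesliwu]
RET  ok
CALL jot[p=/fi; c=cogob]
RET  created
CALL re[v=41; u_from=B; u_to=KiB]
RET  41/1024
CALL re[v=ANS; u_from=F; u_to=C]
RET  -54545/3072
CALL scanf[p=/]
RET  [fi]
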